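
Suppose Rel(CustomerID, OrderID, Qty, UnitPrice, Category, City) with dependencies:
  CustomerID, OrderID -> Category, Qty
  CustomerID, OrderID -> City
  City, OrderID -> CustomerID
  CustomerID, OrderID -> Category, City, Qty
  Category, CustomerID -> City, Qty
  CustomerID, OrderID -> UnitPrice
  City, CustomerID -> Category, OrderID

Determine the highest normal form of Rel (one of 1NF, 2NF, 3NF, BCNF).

Candidate keys: {Category, CustomerID}, {City, CustomerID}, {City, OrderID}, {CustomerID, OrderID}. Prime attributes: {Category, City, CustomerID, OrderID}.
Every FD has a superkey on the left, so the relation is in BCNF.

BCNF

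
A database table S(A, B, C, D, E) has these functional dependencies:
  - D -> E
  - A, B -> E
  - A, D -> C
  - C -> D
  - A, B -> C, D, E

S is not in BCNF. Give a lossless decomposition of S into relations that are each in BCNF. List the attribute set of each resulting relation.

{A, B, D}; {A, C}; {C, D}; {D, E}

Candidate key of the original relation: {A, B}.
{A, B, C, D, E}: {D} determines {D, E} here but is not a superkey — split on D -> E, giving {D, E} and {A, B, C, D}.
{D, E}: every determinant is a superkey — BCNF.
{A, B, C, D}: {A, D} determines {A, C, D} here but is not a superkey — split on A, D -> C, giving {A, C, D} and {A, B, D}.
{A, C, D}: {C} determines {C, D} here but is not a superkey — split on C -> D, giving {C, D} and {A, C}.
{C, D}: every determinant is a superkey — BCNF.
{A, C}: every determinant is a superkey — BCNF.
{A, B, D}: every determinant is a superkey — BCNF.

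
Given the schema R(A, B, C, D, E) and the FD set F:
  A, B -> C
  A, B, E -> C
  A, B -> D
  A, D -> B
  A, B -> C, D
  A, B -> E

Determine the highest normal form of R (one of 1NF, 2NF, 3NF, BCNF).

Candidate keys: {A, B}, {A, D}. Prime attributes: {A, B, D}.
Every FD has a superkey on the left, so the relation is in BCNF.

BCNF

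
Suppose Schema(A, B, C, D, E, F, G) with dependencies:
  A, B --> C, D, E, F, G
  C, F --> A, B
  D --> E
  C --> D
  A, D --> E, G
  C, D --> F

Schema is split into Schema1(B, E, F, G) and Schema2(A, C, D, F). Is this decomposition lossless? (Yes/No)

No

Schema1 ∩ Schema2 = {F}; its closure under F is {F}.
Schema1 ⊄ {F} and Schema2 ⊄ {F}, so the split is lossy.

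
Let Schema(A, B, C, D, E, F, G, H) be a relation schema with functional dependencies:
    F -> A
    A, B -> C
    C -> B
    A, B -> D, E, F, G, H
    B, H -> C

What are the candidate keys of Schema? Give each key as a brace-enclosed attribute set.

{A, B}⁺ = {A, B, C, D, E, F, G, H} — all of the relation — so {A, B} is a candidate key.
{A, C}⁺ = {A, B, C, D, E, F, G, H} — all of the relation — so {A, C} is a candidate key.
{B, F}⁺ = {A, B, C, D, E, F, G, H} — all of the relation — so {B, F} is a candidate key.
{C, F}⁺ = {A, B, C, D, E, F, G, H} — all of the relation — so {C, F} is a candidate key.
Any other superkey properly contains one of these, so there are no further candidate keys.

{A, B}, {A, C}, {B, F}, {C, F}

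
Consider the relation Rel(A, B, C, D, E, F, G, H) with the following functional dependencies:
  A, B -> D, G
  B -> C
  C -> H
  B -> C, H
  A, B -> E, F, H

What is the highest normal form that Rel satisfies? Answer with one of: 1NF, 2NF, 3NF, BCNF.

Candidate key: {A, B}. Prime attributes: {A, B}.
B -> C breaks BCNF: {B}⁺ = {B, C, H}, so {B} is not a superkey.
B -> C determines the non-prime attribute {C} from a non-superkey — 3NF is violated.
The proper key subset {B} of {A, B} determines non-prime {C, H}, so the relation is not even in 2NF.

1NF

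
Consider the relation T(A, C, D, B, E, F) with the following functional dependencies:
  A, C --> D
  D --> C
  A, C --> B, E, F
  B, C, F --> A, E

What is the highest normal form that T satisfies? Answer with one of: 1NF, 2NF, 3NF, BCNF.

Candidate keys: {A, C}, {A, D}, {B, C, F}, {B, D, F}. Prime attributes: {A, B, C, D, F}.
D --> C breaks BCNF: {D}⁺ = {C, D}, so {D} is not a superkey.
Since {C} ⊆ prime attributes and every other non-superkey FD also has a prime right side, the schema is in 3NF.

3NF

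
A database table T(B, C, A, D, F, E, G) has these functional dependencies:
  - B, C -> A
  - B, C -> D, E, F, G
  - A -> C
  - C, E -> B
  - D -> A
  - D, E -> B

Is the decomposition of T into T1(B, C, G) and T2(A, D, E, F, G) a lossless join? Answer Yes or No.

Common attributes: {G}; their closure is {G}.
T1 ⊄ {G} and T2 ⊄ {G}, so the split is lossy.

No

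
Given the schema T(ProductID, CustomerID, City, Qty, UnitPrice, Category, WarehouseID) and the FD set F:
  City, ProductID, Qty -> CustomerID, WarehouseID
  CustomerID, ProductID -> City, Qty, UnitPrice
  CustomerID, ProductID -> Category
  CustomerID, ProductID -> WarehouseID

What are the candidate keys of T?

{City, ProductID, Qty}, {CustomerID, ProductID}

{ProductID} never appears on the right of any FD, so every key must include it.
{CustomerID, ProductID}⁺ = {Category, City, CustomerID, ProductID, Qty, UnitPrice, WarehouseID}, which is every attribute, so {CustomerID, ProductID} is a candidate key.
{City, ProductID, Qty}⁺ = {Category, City, CustomerID, ProductID, Qty, UnitPrice, WarehouseID}, which is every attribute, so {City, ProductID, Qty} is a candidate key.
Any other superkey properly contains one of these, so there are no further candidate keys.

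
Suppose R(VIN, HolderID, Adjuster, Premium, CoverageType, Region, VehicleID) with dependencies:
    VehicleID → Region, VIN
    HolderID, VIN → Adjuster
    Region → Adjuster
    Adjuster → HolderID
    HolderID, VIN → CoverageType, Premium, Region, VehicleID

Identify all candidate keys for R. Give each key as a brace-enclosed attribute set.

{Adjuster, VIN}, {HolderID, VIN}, {Region, VIN}, {VehicleID}

Closure of {VehicleID} is {Adjuster, CoverageType, HolderID, Premium, Region, VIN, VehicleID}, the whole schema; {VehicleID} is a candidate key.
Closure of {Adjuster, VIN} is {Adjuster, CoverageType, HolderID, Premium, Region, VIN, VehicleID}, the whole schema; {Adjuster, VIN} is a candidate key.
Closure of {HolderID, VIN} is {Adjuster, CoverageType, HolderID, Premium, Region, VIN, VehicleID}, the whole schema; {HolderID, VIN} is a candidate key.
Closure of {Region, VIN} is {Adjuster, CoverageType, HolderID, Premium, Region, VIN, VehicleID}, the whole schema; {Region, VIN} is a candidate key.
These are minimal and exhaustive — every other superkey contains one of them.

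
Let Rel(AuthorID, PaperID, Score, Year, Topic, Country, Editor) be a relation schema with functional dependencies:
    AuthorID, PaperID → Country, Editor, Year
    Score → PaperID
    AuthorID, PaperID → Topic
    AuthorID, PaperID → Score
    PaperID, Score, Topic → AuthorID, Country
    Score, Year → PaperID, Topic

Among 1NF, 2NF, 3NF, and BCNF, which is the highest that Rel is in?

Candidate keys: {AuthorID, PaperID}, {AuthorID, Score}, {Score, Topic}, {Score, Year}. Prime attributes: {AuthorID, PaperID, Score, Topic, Year}.
Score → PaperID: {Score}⁺ = {PaperID, Score}, which is not all of the attributes, so the left side is not a superkey — BCNF is violated.
Since {PaperID} ⊆ prime attributes and every other non-superkey FD also has a prime right side, the schema is in 3NF.

3NF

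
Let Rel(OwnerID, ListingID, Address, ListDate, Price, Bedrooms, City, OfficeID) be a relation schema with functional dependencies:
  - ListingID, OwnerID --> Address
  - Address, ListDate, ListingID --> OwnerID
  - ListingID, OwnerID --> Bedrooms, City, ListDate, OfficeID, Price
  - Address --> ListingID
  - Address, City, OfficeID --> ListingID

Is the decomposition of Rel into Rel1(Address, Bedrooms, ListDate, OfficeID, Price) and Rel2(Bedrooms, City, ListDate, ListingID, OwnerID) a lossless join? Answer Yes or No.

No

Common attributes: {Bedrooms, ListDate}; their closure is {Bedrooms, ListDate}.
The closure covers neither Rel1 nor Rel2 entirely; the join is not lossless.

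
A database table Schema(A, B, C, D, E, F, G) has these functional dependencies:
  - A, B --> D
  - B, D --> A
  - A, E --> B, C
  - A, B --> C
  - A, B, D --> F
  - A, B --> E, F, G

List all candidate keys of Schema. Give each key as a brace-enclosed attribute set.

Closure of {A, B} is {A, B, C, D, E, F, G}, the whole schema; {A, B} is a candidate key.
Closure of {A, E} is {A, B, C, D, E, F, G}, the whole schema; {A, E} is a candidate key.
Closure of {B, D} is {A, B, C, D, E, F, G}, the whole schema; {B, D} is a candidate key.
Any other superkey properly contains one of these, so there are no further candidate keys.

{A, B}, {A, E}, {B, D}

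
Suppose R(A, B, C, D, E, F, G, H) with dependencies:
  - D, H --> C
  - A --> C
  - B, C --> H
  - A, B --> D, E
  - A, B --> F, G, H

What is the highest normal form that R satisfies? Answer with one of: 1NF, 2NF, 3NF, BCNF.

1NF

Candidate key: {A, B}. Prime attributes: {A, B}.
D, H --> C breaks BCNF: {D, H}⁺ = {C, D, H}, so {D, H} is not a superkey.
D, H --> C has non-prime {C} on the right and a non-superkey on the left, so 3NF fails.
Since {A} ⊂ {A, B} and {A}⁺ ⊇ {C} with {C} non-prime, there is a partial dependency; 2NF fails.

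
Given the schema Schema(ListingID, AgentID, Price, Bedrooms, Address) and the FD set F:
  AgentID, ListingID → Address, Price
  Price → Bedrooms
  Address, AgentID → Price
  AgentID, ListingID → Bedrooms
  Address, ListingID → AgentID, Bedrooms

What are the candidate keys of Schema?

{Address, ListingID}, {AgentID, ListingID}

Attributes never on any right-hand side: {ListingID} — every candidate key must contain it.
Closure of {Address, ListingID} is {Address, AgentID, Bedrooms, ListingID, Price}, the whole schema; {Address, ListingID} is a candidate key.
Closure of {AgentID, ListingID} is {Address, AgentID, Bedrooms, ListingID, Price}, the whole schema; {AgentID, ListingID} is a candidate key.
These are minimal and exhaustive — every other superkey contains one of them.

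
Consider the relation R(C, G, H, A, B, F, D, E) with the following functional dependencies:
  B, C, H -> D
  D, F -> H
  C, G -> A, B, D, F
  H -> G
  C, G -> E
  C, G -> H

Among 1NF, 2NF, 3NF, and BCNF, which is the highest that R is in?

Candidate keys: {C, D, F}, {C, G}, {C, H}. Prime attributes: {C, D, F, G, H}.
D, F -> H: {D, F}⁺ = {D, F, G, H}, which is not all of the attributes, so the left side is not a superkey — BCNF is violated.
But every attribute on its right side ({H}) is prime, and the same holds for every other non-superkey FD, so 3NF still holds.

3NF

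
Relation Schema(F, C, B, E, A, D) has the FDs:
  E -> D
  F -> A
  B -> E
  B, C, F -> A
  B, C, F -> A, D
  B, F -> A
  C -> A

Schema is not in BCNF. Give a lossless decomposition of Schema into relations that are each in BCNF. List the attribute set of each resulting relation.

{A, F}; {B, C, F}; {B, E}; {D, E}

Candidate key of the original relation: {B, C, F}.
In {A, B, C, D, E, F}, {E} is not a superkey ({E}⁺ restricted to this set is {D, E}), so split on E -> D into {D, E} and {A, B, C, E, F}.
{D, E} has no BCNF violation.
In {A, B, C, E, F}, {F} is not a superkey ({F}⁺ restricted to this set is {A, F}), so split on F -> A into {A, F} and {B, C, E, F}.
{A, F} has no BCNF violation.
In {B, C, E, F}, {B} is not a superkey ({B}⁺ restricted to this set is {B, E}), so split on B -> E into {B, E} and {B, C, F}.
{B, E} has no BCNF violation.
{B, C, F} has no BCNF violation.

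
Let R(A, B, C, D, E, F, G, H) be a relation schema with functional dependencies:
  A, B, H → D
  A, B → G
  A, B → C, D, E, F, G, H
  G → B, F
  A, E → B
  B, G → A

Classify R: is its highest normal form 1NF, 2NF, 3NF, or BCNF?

BCNF

Candidate keys: {A, B}, {A, E}, {G}. Prime attributes: {A, B, E, G}.
The left-hand side of every FD is a superkey, so BCNF is satisfied.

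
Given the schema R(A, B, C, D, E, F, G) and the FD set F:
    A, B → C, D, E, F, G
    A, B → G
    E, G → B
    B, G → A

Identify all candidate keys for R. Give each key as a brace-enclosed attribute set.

{A, B}⁺ = {A, B, C, D, E, F, G}, which is every attribute, so {A, B} is a candidate key.
{B, G}⁺ = {A, B, C, D, E, F, G}, which is every attribute, so {B, G} is a candidate key.
{E, G}⁺ = {A, B, C, D, E, F, G}, which is every attribute, so {E, G} is a candidate key.
No proper subset of any of these is a key, and no other minimal superkey exists.

{A, B}, {B, G}, {E, G}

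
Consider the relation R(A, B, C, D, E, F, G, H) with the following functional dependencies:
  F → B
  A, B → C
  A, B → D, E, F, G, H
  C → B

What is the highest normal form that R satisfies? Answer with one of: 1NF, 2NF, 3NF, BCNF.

3NF

Candidate keys: {A, B}, {A, C}, {A, F}. Prime attributes: {A, B, C, F}.
F → B: {F}⁺ = {B, F}, which is not all of the attributes, so the left side is not a superkey — BCNF is violated.
Since {B} ⊆ prime attributes and every other non-superkey FD also has a prime right side, the schema is in 3NF.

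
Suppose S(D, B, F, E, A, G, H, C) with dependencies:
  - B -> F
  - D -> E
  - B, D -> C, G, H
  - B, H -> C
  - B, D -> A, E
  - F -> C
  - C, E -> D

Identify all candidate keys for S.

{B} never appears on the right of any FD, so every key must include it.
{B, D}⁺ = {A, B, C, D, E, F, G, H}, which is every attribute, so {B, D} is a candidate key.
{B, E}⁺ = {A, B, C, D, E, F, G, H}, which is every attribute, so {B, E} is a candidate key.
No proper subset of any of these is a key, and no other minimal superkey exists.

{B, D}, {B, E}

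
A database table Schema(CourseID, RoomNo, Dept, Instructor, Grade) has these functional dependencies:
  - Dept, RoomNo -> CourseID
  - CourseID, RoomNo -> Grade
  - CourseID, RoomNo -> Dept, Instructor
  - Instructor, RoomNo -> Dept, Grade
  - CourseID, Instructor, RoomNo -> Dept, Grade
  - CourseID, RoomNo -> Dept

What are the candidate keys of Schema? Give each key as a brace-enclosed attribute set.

{CourseID, RoomNo}, {Dept, RoomNo}, {Instructor, RoomNo}

Attributes never on any right-hand side: {RoomNo} — every candidate key must contain it.
{CourseID, RoomNo} is a candidate key since {CourseID, RoomNo}⁺ = {CourseID, Dept, Grade, Instructor, RoomNo} covers every attribute.
{Dept, RoomNo} is a candidate key since {Dept, RoomNo}⁺ = {CourseID, Dept, Grade, Instructor, RoomNo} covers every attribute.
{Instructor, RoomNo} is a candidate key since {Instructor, RoomNo}⁺ = {CourseID, Dept, Grade, Instructor, RoomNo} covers every attribute.
These are minimal and exhaustive — every other superkey contains one of them.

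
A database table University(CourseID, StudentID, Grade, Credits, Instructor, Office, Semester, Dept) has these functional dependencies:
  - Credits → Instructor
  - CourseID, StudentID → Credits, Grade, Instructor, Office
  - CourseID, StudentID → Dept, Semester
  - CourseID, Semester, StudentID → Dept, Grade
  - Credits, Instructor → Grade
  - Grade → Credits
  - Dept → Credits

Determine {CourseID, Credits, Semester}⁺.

Start with {CourseID, Credits, Semester}.
Credits → Instructor applies; add {Instructor} → now {CourseID, Credits, Instructor, Semester}.
Credits, Instructor → Grade applies; add {Grade} → now {CourseID, Credits, Grade, Instructor, Semester}.
No further FD applies.

{CourseID, Credits, Grade, Instructor, Semester}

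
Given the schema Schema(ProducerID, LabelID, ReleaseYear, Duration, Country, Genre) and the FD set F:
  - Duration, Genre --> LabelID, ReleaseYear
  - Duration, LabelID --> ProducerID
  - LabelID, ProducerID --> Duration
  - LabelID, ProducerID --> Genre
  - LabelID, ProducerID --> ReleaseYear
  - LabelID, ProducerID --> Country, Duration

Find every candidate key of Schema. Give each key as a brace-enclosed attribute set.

{Duration, Genre} is a candidate key since {Duration, Genre}⁺ = {Country, Duration, Genre, LabelID, ProducerID, ReleaseYear} covers every attribute.
{Duration, LabelID} is a candidate key since {Duration, LabelID}⁺ = {Country, Duration, Genre, LabelID, ProducerID, ReleaseYear} covers every attribute.
{LabelID, ProducerID} is a candidate key since {LabelID, ProducerID}⁺ = {Country, Duration, Genre, LabelID, ProducerID, ReleaseYear} covers every attribute.
These are minimal and exhaustive — every other superkey contains one of them.

{Duration, Genre}, {Duration, LabelID}, {LabelID, ProducerID}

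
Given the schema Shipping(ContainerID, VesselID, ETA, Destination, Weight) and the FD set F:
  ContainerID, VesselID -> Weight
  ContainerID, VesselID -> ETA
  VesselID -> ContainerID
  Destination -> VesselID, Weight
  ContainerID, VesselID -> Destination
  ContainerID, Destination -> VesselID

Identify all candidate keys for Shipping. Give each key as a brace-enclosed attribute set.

{Destination}, {VesselID}

Closure of {Destination} is {ContainerID, Destination, ETA, VesselID, Weight}, the whole schema; {Destination} is a candidate key.
Closure of {VesselID} is {ContainerID, Destination, ETA, VesselID, Weight}, the whole schema; {VesselID} is a candidate key.
No proper subset of any of these is a key, and no other minimal superkey exists.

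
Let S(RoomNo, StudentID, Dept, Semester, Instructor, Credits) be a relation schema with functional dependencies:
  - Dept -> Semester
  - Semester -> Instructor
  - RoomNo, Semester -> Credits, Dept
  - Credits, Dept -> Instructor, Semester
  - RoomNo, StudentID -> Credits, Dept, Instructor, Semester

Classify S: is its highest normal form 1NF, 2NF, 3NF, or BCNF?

Candidate key: {RoomNo, StudentID}. Prime attributes: {RoomNo, StudentID}.
Dept -> Semester breaks BCNF: {Dept}⁺ = {Dept, Instructor, Semester}, so {Dept} is not a superkey.
Dept -> Semester has non-prime {Semester} on the right and a non-superkey on the left, so 3NF fails.
No proper subset of a key has a non-prime attribute in its closure, so there is no partial dependency; 2NF holds.

2NF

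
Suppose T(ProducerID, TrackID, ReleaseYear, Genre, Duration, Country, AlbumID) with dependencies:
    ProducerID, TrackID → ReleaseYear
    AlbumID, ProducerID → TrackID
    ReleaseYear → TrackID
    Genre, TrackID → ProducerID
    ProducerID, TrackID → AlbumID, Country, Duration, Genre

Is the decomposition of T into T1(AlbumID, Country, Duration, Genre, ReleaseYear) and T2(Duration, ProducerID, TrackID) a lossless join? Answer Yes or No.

The shared attributes are {Duration} and {Duration}⁺ = {Duration}.
Neither T1 nor T2 is contained in that closure, so the decomposition is lossy.

No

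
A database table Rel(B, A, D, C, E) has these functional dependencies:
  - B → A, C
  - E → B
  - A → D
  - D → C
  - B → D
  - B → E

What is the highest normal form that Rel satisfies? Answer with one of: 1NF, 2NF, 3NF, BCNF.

Candidate keys: {B}, {E}. Prime attributes: {B, E}.
A → D breaks BCNF: {A}⁺ = {A, C, D}, so {A} is not a superkey.
Because {D} is non-prime and the left side of A → D is not a superkey, the relation is not in 3NF.
With only single-attribute keys there can be no partial dependency, so 2NF holds.

2NF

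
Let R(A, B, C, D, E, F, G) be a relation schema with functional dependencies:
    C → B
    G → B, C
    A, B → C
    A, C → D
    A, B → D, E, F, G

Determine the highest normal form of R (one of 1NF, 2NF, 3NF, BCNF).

Candidate keys: {A, B}, {A, C}, {A, G}. Prime attributes: {A, B, C, G}.
C → B: {C}⁺ = {B, C}, which is not all of the attributes, so the left side is not a superkey — BCNF is violated.
But every attribute on its right side ({B}) is prime, and the same holds for every other non-superkey FD, so 3NF still holds.

3NF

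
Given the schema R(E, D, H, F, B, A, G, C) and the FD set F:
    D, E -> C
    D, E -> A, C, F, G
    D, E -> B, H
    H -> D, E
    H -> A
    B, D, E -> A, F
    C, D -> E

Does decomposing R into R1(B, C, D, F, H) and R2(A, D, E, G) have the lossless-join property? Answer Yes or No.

Common attributes: {D}; their closure is {D}.
Neither R1 nor R2 is contained in that closure, so the decomposition is lossy.

No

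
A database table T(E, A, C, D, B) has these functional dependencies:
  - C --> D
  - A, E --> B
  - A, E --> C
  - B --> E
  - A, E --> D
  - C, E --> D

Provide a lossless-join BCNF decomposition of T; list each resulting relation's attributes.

Candidate keys of the original relation: {A, B}, {A, E}.
In {A, B, C, D, E}, {C} is not a superkey ({C}⁺ restricted to this set is {C, D}), so split on C --> D into {C, D} and {A, B, C, E}.
{C, D}: every determinant is a superkey — BCNF.
In {A, B, C, E}, {B} is not a superkey ({B}⁺ restricted to this set is {B, E}), so split on B --> E into {B, E} and {A, B, C}.
{B, E}: every determinant is a superkey — BCNF.
{A, B, C}: every determinant is a superkey — BCNF.

{A, B, C}; {B, E}; {C, D}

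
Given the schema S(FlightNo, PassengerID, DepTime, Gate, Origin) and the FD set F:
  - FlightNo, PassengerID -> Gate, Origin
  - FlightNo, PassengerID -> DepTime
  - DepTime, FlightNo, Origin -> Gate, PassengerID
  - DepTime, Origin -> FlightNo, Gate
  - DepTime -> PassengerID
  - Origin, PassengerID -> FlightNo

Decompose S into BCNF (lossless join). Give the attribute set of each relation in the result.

Candidate keys of the original relation: {DepTime, FlightNo}, {DepTime, Origin}, {FlightNo, PassengerID}, {Origin, PassengerID}.
In {DepTime, FlightNo, Gate, Origin, PassengerID}, {DepTime} is not a superkey ({DepTime}⁺ restricted to this set is {DepTime, PassengerID}), so split on DepTime -> PassengerID into {DepTime, PassengerID} and {DepTime, FlightNo, Gate, Origin}.
{DepTime, PassengerID} is in BCNF.
{DepTime, FlightNo, Gate, Origin} is in BCNF.

{DepTime, FlightNo, Gate, Origin}; {DepTime, PassengerID}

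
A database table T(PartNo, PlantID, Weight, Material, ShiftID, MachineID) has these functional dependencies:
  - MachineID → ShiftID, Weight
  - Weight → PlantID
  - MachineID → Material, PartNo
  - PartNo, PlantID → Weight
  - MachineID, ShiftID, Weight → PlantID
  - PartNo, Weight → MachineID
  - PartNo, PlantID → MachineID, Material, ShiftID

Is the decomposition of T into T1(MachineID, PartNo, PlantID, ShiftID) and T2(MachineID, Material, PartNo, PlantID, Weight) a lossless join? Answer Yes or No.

Yes

T1 ∩ T2 = {MachineID, PartNo, PlantID}; its closure under F is {MachineID, Material, PartNo, PlantID, ShiftID, Weight}.
T1 is contained in that closure, so T1 ∩ T2 → T1 holds and the join is lossless.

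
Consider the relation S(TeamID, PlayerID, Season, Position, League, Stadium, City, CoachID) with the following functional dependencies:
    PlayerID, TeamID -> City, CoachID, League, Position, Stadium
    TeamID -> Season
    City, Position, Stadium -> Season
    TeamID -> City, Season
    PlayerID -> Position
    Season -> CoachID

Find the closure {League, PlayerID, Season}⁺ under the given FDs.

Start with {League, PlayerID, Season}.
PlayerID -> Position applies; add {Position} → now {League, PlayerID, Position, Season}.
Season -> CoachID applies; add {CoachID} → now {CoachID, League, PlayerID, Position, Season}.
No further FD applies.

{CoachID, League, PlayerID, Position, Season}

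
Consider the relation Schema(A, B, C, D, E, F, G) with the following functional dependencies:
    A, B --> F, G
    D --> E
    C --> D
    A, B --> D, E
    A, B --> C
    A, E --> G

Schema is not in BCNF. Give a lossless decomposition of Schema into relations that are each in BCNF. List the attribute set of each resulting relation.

Candidate key of the original relation: {A, B}.
Within {A, B, C, D, E, F, G}: {D}⁺ ∩ {A, B, C, D, E, F, G} = {D, E}, not the whole set, so D --> E violates BCNF; decompose into {D, E} and {A, B, C, D, F, G}.
{D, E} is in BCNF.
Within {A, B, C, D, F, G}: {C}⁺ ∩ {A, B, C, D, F, G} = {C, D}, not the whole set, so C --> D violates BCNF; decompose into {C, D} and {A, B, C, F, G}.
{C, D} is in BCNF.
Within {A, B, C, F, G}: {A, C}⁺ ∩ {A, B, C, F, G} = {A, C, G}, not the whole set, so A, C --> G violates BCNF; decompose into {A, C, G} and {A, B, C, F}.
{A, C, G} is in BCNF.
{A, B, C, F} is in BCNF.

{A, B, C, F}; {A, C, G}; {C, D}; {D, E}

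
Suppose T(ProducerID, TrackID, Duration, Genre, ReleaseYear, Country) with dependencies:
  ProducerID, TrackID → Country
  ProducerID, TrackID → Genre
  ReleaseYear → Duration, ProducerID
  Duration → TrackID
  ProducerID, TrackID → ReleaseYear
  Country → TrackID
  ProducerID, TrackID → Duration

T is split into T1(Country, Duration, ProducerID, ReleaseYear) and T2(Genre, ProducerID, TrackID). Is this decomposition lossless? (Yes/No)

No

T1 ∩ T2 = {ProducerID}; its closure under F is {ProducerID}.
Neither T1 nor T2 is contained in that closure, so the decomposition is lossy.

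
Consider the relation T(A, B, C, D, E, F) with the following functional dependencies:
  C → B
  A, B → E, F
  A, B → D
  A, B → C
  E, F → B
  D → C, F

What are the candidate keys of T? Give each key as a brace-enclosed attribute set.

{A, B}, {A, C}, {A, D}, {A, E, F}

Attributes never on any right-hand side: {A} — every candidate key must contain it.
Closure of {A, B} is {A, B, C, D, E, F}, the whole schema; {A, B} is a candidate key.
Closure of {A, C} is {A, B, C, D, E, F}, the whole schema; {A, C} is a candidate key.
Closure of {A, D} is {A, B, C, D, E, F}, the whole schema; {A, D} is a candidate key.
Closure of {A, E, F} is {A, B, C, D, E, F}, the whole schema; {A, E, F} is a candidate key.
These are minimal and exhaustive — every other superkey contains one of them.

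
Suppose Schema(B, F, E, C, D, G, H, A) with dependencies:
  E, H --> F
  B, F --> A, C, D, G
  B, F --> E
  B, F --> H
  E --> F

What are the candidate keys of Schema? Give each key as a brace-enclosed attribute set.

No FD produces {B}, so it must be in every candidate key.
{B, E} is a candidate key since {B, E}⁺ = {A, B, C, D, E, F, G, H} covers every attribute.
{B, F} is a candidate key since {B, F}⁺ = {A, B, C, D, E, F, G, H} covers every attribute.
These are minimal and exhaustive — every other superkey contains one of them.

{B, E}, {B, F}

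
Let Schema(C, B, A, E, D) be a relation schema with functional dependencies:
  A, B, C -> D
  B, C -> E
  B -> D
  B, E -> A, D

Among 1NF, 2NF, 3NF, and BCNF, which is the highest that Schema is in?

Candidate key: {B, C}. Prime attributes: {B, C}.
B -> D breaks BCNF: {B}⁺ = {B, D}, so {B} is not a superkey.
B -> D has non-prime {D} on the right and a non-superkey on the left, so 3NF fails.
{B} is a proper subset of the key {B, C}, and {B}⁺ contains the non-prime attribute {D} — a partial dependency, so 2NF is violated.

1NF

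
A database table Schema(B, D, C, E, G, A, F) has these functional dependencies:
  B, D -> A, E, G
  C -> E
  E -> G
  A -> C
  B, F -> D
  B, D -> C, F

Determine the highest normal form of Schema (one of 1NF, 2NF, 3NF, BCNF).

Candidate keys: {B, D}, {B, F}. Prime attributes: {B, D, F}.
C -> E breaks BCNF: {C}⁺ = {C, E, G}, so {C} is not a superkey.
C -> E determines the non-prime attribute {E} from a non-superkey — 3NF is violated.
No proper subset of a key has a non-prime attribute in its closure, so there is no partial dependency; 2NF holds.

2NF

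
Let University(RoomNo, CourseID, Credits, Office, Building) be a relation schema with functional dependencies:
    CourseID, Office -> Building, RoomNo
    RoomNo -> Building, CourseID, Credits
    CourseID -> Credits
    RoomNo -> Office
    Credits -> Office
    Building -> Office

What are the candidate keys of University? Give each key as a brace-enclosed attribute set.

{CourseID}⁺ = {Building, CourseID, Credits, Office, RoomNo}, which is every attribute, so {CourseID} is a candidate key.
{RoomNo}⁺ = {Building, CourseID, Credits, Office, RoomNo}, which is every attribute, so {RoomNo} is a candidate key.
No proper subset of any of these is a key, and no other minimal superkey exists.

{CourseID}, {RoomNo}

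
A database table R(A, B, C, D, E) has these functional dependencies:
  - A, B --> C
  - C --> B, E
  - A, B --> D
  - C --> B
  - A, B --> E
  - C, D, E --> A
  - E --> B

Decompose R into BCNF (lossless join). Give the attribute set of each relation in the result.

{A, C, D}; {B, E}; {C, E}

Candidate keys of the original relation: {A, B}, {A, C}, {A, E}, {C, D}.
Within {A, B, C, D, E}: {C}⁺ ∩ {A, B, C, D, E} = {B, C, E}, not the whole set, so C --> B, E violates BCNF; decompose into {B, C, E} and {A, C, D}.
Within {B, C, E}: {E}⁺ ∩ {B, C, E} = {B, E}, not the whole set, so E --> B violates BCNF; decompose into {B, E} and {C, E}.
{B, E} has no BCNF violation.
{C, E} has no BCNF violation.
{A, C, D} has no BCNF violation.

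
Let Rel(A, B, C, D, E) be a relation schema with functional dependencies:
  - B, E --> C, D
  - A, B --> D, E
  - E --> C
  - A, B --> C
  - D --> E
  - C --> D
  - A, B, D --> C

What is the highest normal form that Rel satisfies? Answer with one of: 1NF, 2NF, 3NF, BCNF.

2NF

Candidate key: {A, B}. Prime attributes: {A, B}.
B, E --> C, D breaks BCNF: {B, E}⁺ = {B, C, D, E}, so {B, E} is not a superkey.
B, E --> C, D has non-prime {C, D} on the right and a non-superkey on the left, so 3NF fails.
No non-prime attribute depends on a proper subset of any candidate key, so 2NF holds.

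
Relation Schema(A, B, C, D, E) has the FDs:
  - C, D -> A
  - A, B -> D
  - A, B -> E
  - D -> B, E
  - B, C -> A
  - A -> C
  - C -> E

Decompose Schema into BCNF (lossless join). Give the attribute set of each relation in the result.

Candidate keys of the original relation: {A, B}, {A, D}, {B, C}, {C, D}.
{A, B, C, D, E}: {D} determines {B, D, E} here but is not a superkey — split on D -> B, E, giving {B, D, E} and {A, C, D}.
{B, D, E} has no BCNF violation.
{A, C, D}: {A} determines {A, C} here but is not a superkey — split on A -> C, giving {A, C} and {A, D}.
{A, C} has no BCNF violation.
{A, D} has no BCNF violation.

{A, C}; {A, D}; {B, D, E}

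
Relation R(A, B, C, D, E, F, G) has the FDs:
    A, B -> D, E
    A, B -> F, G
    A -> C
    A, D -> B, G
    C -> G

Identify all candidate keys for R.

{A, B}, {A, D}

Attributes never on any right-hand side: {A} — every candidate key must contain it.
{A, B}⁺ = {A, B, C, D, E, F, G}, which is every attribute, so {A, B} is a candidate key.
{A, D}⁺ = {A, B, C, D, E, F, G}, which is every attribute, so {A, D} is a candidate key.
Any other superkey properly contains one of these, so there are no further candidate keys.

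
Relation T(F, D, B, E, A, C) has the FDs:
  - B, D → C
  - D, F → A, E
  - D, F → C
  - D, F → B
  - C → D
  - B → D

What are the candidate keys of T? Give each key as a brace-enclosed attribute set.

Attributes never on any right-hand side: {F} — every candidate key must contain it.
Closure of {B, F} is {A, B, C, D, E, F}, the whole schema; {B, F} is a candidate key.
Closure of {C, F} is {A, B, C, D, E, F}, the whole schema; {C, F} is a candidate key.
Closure of {D, F} is {A, B, C, D, E, F}, the whole schema; {D, F} is a candidate key.
No proper subset of any of these is a key, and no other minimal superkey exists.

{B, F}, {C, F}, {D, F}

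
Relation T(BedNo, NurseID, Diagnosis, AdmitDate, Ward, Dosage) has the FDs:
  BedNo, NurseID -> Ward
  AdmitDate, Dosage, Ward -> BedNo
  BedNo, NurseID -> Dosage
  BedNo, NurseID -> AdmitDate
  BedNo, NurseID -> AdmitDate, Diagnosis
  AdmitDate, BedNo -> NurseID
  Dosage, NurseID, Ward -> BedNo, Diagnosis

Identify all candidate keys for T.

{AdmitDate, BedNo} is a candidate key since {AdmitDate, BedNo}⁺ = {AdmitDate, BedNo, Diagnosis, Dosage, NurseID, Ward} covers every attribute.
{BedNo, NurseID} is a candidate key since {BedNo, NurseID}⁺ = {AdmitDate, BedNo, Diagnosis, Dosage, NurseID, Ward} covers every attribute.
{AdmitDate, Dosage, Ward} is a candidate key since {AdmitDate, Dosage, Ward}⁺ = {AdmitDate, BedNo, Diagnosis, Dosage, NurseID, Ward} covers every attribute.
{Dosage, NurseID, Ward} is a candidate key since {Dosage, NurseID, Ward}⁺ = {AdmitDate, BedNo, Diagnosis, Dosage, NurseID, Ward} covers every attribute.
Any other superkey properly contains one of these, so there are no further candidate keys.

{AdmitDate, BedNo}, {AdmitDate, Dosage, Ward}, {BedNo, NurseID}, {Dosage, NurseID, Ward}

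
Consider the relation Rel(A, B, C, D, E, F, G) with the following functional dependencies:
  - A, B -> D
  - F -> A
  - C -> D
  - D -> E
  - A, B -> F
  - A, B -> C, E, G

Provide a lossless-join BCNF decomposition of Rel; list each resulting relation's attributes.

Candidate keys of the original relation: {A, B}, {B, F}.
Within {A, B, C, D, E, F, G}: {F}⁺ ∩ {A, B, C, D, E, F, G} = {A, F}, not the whole set, so F -> A violates BCNF; decompose into {A, F} and {B, C, D, E, F, G}.
{A, F} has no BCNF violation.
Within {B, C, D, E, F, G}: {C}⁺ ∩ {B, C, D, E, F, G} = {C, D, E}, not the whole set, so C -> D, E violates BCNF; decompose into {C, D, E} and {B, C, F, G}.
Within {C, D, E}: {D}⁺ ∩ {C, D, E} = {D, E}, not the whole set, so D -> E violates BCNF; decompose into {D, E} and {C, D}.
{D, E} has no BCNF violation.
{C, D} has no BCNF violation.
{B, C, F, G} has no BCNF violation.

{A, F}; {B, C, F, G}; {C, D}; {D, E}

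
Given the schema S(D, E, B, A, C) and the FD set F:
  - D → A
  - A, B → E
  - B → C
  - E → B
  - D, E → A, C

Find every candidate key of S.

No FD produces {D}, so it must be in every candidate key.
{B, D}⁺ = {A, B, C, D, E}, which is every attribute, so {B, D} is a candidate key.
{D, E}⁺ = {A, B, C, D, E}, which is every attribute, so {D, E} is a candidate key.
These are minimal and exhaustive — every other superkey contains one of them.

{B, D}, {D, E}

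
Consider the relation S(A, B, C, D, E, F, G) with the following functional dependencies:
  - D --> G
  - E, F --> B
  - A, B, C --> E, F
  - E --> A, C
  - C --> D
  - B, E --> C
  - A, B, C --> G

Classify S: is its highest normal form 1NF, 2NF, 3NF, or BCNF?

Candidate keys: {A, B, C}, {B, E}, {E, F}. Prime attributes: {A, B, C, E, F}.
D --> G breaks BCNF: {D}⁺ = {D, G}, so {D} is not a superkey.
D --> G has non-prime {G} on the right and a non-superkey on the left, so 3NF fails.
Since {E} ⊂ {B, E} and {E}⁺ ⊇ {D, G} with {D, G} non-prime, there is a partial dependency; 2NF fails.

1NF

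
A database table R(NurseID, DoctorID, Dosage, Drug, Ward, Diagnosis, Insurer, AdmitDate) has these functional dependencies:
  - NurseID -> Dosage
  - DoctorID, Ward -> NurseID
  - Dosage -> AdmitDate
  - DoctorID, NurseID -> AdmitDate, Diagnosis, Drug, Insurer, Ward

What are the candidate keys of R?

{DoctorID, NurseID}, {DoctorID, Ward}

{DoctorID} never appears on the right of any FD, so every key must include it.
Closure of {DoctorID, NurseID} is {AdmitDate, Diagnosis, DoctorID, Dosage, Drug, Insurer, NurseID, Ward}, the whole schema; {DoctorID, NurseID} is a candidate key.
Closure of {DoctorID, Ward} is {AdmitDate, Diagnosis, DoctorID, Dosage, Drug, Insurer, NurseID, Ward}, the whole schema; {DoctorID, Ward} is a candidate key.
These are minimal and exhaustive — every other superkey contains one of them.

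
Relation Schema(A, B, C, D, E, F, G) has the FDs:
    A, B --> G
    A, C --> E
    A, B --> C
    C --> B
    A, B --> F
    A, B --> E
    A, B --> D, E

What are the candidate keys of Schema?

{A, B}, {A, C}

{A} never appears on the right of any FD, so every key must include it.
Closure of {A, B} is {A, B, C, D, E, F, G}, the whole schema; {A, B} is a candidate key.
Closure of {A, C} is {A, B, C, D, E, F, G}, the whole schema; {A, C} is a candidate key.
No proper subset of any of these is a key, and no other minimal superkey exists.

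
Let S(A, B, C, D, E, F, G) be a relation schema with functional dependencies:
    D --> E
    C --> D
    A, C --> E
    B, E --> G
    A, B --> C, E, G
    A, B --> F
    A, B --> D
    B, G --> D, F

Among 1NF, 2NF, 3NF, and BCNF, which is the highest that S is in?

Candidate key: {A, B}. Prime attributes: {A, B}.
D --> E breaks BCNF: {D}⁺ = {D, E}, so {D} is not a superkey.
D --> E has non-prime {E} on the right and a non-superkey on the left, so 3NF fails.
No non-prime attribute depends on a proper subset of any candidate key, so 2NF holds.

2NF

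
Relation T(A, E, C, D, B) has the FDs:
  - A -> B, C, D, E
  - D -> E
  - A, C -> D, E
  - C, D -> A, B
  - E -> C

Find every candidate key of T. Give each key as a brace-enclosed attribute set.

{A}, {D}

Closure of {A} is {A, B, C, D, E}, the whole schema; {A} is a candidate key.
Closure of {D} is {A, B, C, D, E}, the whole schema; {D} is a candidate key.
These are minimal and exhaustive — every other superkey contains one of them.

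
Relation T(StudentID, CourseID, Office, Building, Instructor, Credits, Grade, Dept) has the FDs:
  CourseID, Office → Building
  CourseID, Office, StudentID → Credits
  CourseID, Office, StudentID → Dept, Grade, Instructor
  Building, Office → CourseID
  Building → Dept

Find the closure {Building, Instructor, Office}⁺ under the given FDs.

{Building, CourseID, Dept, Instructor, Office}

Start with {Building, Instructor, Office}.
Building, Office → CourseID applies; add {CourseID} → now {Building, CourseID, Instructor, Office}.
Building → Dept applies; add {Dept} → now {Building, CourseID, Dept, Instructor, Office}.
No further FD applies.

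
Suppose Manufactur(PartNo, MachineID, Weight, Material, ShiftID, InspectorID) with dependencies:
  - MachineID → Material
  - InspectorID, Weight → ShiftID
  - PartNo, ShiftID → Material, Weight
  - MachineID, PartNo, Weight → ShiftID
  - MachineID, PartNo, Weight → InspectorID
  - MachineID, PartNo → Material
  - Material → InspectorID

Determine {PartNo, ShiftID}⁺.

Start with {PartNo, ShiftID}.
PartNo, ShiftID → Material, Weight applies; add {Material, Weight} → now {Material, PartNo, ShiftID, Weight}.
Material → InspectorID applies; add {InspectorID} → now {InspectorID, Material, PartNo, ShiftID, Weight}.
No further FD applies.

{InspectorID, Material, PartNo, ShiftID, Weight}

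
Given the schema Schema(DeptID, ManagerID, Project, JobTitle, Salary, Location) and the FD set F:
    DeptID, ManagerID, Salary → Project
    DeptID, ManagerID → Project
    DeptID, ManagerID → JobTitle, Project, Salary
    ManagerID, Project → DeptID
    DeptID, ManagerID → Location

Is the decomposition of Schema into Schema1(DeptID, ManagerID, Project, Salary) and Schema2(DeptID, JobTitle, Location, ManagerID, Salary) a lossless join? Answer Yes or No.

Yes

Schema1 ∩ Schema2 = {DeptID, ManagerID, Salary}; its closure under F is {DeptID, JobTitle, Location, ManagerID, Project, Salary}.
Since Schema1 ⊆ {DeptID, JobTitle, Location, ManagerID, Project, Salary}, the intersection is a superkey of Schema1; the decomposition is lossless.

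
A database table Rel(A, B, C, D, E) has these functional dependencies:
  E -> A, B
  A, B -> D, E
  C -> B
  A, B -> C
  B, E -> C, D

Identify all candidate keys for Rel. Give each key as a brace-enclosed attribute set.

{A, B}, {A, C}, {E}

{E}⁺ = {A, B, C, D, E} — all of the relation — so {E} is a candidate key.
{A, B}⁺ = {A, B, C, D, E} — all of the relation — so {A, B} is a candidate key.
{A, C}⁺ = {A, B, C, D, E} — all of the relation — so {A, C} is a candidate key.
No proper subset of any of these is a key, and no other minimal superkey exists.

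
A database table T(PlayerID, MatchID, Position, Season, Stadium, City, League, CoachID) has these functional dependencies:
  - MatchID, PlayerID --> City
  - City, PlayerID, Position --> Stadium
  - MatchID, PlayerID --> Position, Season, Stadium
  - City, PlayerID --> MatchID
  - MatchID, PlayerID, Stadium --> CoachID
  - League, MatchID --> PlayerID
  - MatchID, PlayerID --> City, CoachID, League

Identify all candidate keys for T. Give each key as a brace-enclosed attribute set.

{City, PlayerID} is a candidate key since {City, PlayerID}⁺ = {City, CoachID, League, MatchID, PlayerID, Position, Season, Stadium} covers every attribute.
{League, MatchID} is a candidate key since {League, MatchID}⁺ = {City, CoachID, League, MatchID, PlayerID, Position, Season, Stadium} covers every attribute.
{MatchID, PlayerID} is a candidate key since {MatchID, PlayerID}⁺ = {City, CoachID, League, MatchID, PlayerID, Position, Season, Stadium} covers every attribute.
No proper subset of any of these is a key, and no other minimal superkey exists.

{City, PlayerID}, {League, MatchID}, {MatchID, PlayerID}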